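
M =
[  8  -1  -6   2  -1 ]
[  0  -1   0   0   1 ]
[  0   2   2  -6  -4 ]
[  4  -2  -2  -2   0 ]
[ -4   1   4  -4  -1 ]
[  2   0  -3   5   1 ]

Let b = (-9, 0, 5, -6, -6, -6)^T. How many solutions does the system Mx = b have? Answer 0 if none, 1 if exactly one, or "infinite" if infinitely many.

Row reduce the augmented matrix [M | b].
R4 ← R4 − (1/2)·R1: [0, -3/2, 1, -3, 1/2, -3/2]
R5 ← R5 + (1/2)·R1: [0, 1/2, 1, -3, -3/2, -21/2]
R6 ← R6 − (1/4)·R1: [0, 1/4, -3/2, 9/2, 5/4, -15/4]
R3 ← R3 + (2)·R2: [0, 0, 2, -6, -2, 5]
R4 ← R4 − (3/2)·R2: [0, 0, 1, -3, -1, -3/2]
R5 ← R5 + (1/2)·R2: [0, 0, 1, -3, -1, -21/2]
R6 ← R6 + (1/4)·R2: [0, 0, -3/2, 9/2, 3/2, -15/4]
R4 ← R4 − (1/2)·R3: [0, 0, 0, 0, 0, -4]
R5 ← R5 − (1/2)·R3: [0, 0, 0, 0, 0, -13]
R6 ← R6 + (3/4)·R3: [0, 0, 0, 0, 0, 0]
R5 ← R5 − (13/4)·R4: [0, 0, 0, 0, 0, 0]
The echelon form has 4 nonzero rows; the last pivot sits in the augmented column, so rank(M) = 3 but rank([M|b]) = 4.
Since the ranks differ, the system is inconsistent.
It has no solutions.

0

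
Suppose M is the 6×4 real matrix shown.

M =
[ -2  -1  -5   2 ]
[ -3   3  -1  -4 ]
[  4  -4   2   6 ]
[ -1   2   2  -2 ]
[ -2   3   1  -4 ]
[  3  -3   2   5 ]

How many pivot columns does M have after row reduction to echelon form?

3

Row reduce to echelon form.
R2 ← R2 − (3/2)·R1: [0, 9/2, 13/2, -7]
R3 ← R3 + (2)·R1: [0, -6, -8, 10]
R4 ← R4 − (1/2)·R1: [0, 5/2, 9/2, -3]
R5 ← R5 − R1: [0, 4, 6, -6]
R6 ← R6 + (3/2)·R1: [0, -9/2, -11/2, 8]
R3 ← R3 + (4/3)·R2: [0, 0, 2/3, 2/3]
R4 ← R4 − (5/9)·R2: [0, 0, 8/9, 8/9]
R5 ← R5 − (8/9)·R2: [0, 0, 2/9, 2/9]
R6 ← R6 + R2: [0, 0, 1, 1]
R4 ← R4 − (4/3)·R3: [0, 0, 0, 0]
R5 ← R5 − (1/3)·R3: [0, 0, 0, 0]
R6 ← R6 − (3/2)·R3: [0, 0, 0, 0]
Echelon form has 3 nonzero rows, so rank(M) = 3.
Each nonzero row contributes one pivot column: 3 pivot columns.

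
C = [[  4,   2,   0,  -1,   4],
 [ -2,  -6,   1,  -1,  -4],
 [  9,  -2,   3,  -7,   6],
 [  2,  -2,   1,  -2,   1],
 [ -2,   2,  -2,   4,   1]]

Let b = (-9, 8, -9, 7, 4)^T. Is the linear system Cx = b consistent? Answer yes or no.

Row reduce the augmented matrix [C | b].
R2 ← R2 + (1/2)·R1: [0, -5, 1, -3/2, -2, 7/2]
R3 ← R3 − (9/4)·R1: [0, -13/2, 3, -19/4, -3, 45/4]
R4 ← R4 − (1/2)·R1: [0, -3, 1, -3/2, -1, 23/2]
R5 ← R5 + (1/2)·R1: [0, 3, -2, 7/2, 3, -1/2]
R3 ← R3 − (13/10)·R2: [0, 0, 17/10, -14/5, -2/5, 67/10]
R4 ← R4 − (3/5)·R2: [0, 0, 2/5, -3/5, 1/5, 47/5]
R5 ← R5 + (3/5)·R2: [0, 0, -7/5, 13/5, 9/5, 8/5]
R4 ← R4 − (4/17)·R3: [0, 0, 0, 1/17, 5/17, 133/17]
R5 ← R5 + (14/17)·R3: [0, 0, 0, 5/17, 25/17, 121/17]
R5 ← R5 − (5)·R4: [0, 0, 0, 0, 0, -32]
The echelon form has 5 nonzero rows; the last pivot sits in the augmented column, so rank(C) = 4 but rank([C|b]) = 5.
Since the ranks differ, the system is inconsistent.

no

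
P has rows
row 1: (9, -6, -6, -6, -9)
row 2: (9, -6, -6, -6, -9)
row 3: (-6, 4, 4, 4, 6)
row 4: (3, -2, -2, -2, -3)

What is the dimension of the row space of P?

Row reduce to echelon form.
R2 ← R2 − R1: [0, 0, 0, 0, 0]
R3 ← R3 + (2/3)·R1: [0, 0, 0, 0, 0]
R4 ← R4 − (1/3)·R1: [0, 0, 0, 0, 0]
Echelon form has 1 nonzero row, so rank(P) = 1.
The row space has dimension equal to the rank: 1.

1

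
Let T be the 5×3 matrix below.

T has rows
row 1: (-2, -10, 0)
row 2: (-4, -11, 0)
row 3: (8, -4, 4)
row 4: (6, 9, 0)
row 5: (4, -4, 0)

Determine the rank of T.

3

Row reduce to echelon form.
R2 ← R2 − (2)·R1: [0, 9, 0]
R3 ← R3 + (4)·R1: [0, -44, 4]
R4 ← R4 + (3)·R1: [0, -21, 0]
R5 ← R5 + (2)·R1: [0, -24, 0]
R3 ← R3 + (44/9)·R2: [0, 0, 4]
R4 ← R4 + (7/3)·R2: [0, 0, 0]
R5 ← R5 + (8/3)·R2: [0, 0, 0]
Echelon form has 3 nonzero rows, so rank(T) = 3.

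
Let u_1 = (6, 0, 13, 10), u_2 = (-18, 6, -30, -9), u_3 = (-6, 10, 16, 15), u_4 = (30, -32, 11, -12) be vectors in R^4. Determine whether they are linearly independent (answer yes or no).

Form the matrix with these vectors as rows and row reduce.
R2 ← R2 + (3)·R1: [0, 6, 9, 21]
R3 ← R3 + R1: [0, 10, 29, 25]
R4 ← R4 − (5)·R1: [0, -32, -54, -62]
R3 ← R3 − (5/3)·R2: [0, 0, 14, -10]
R4 ← R4 + (16/3)·R2: [0, 0, -6, 50]
R4 ← R4 + (3/7)·R3: [0, 0, 0, 320/7]
4 nonzero rows, so the 4 vectors span a space of dimension 4.
Since 4 = 4, the vectors are linearly independent.

yes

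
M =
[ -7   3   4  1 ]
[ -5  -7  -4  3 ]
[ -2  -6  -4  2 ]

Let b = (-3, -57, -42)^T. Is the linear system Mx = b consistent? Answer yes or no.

Row reduce the augmented matrix [M | b].
R2 ← R2 − (5/7)·R1: [0, -64/7, -48/7, 16/7, -384/7]
R3 ← R3 − (2/7)·R1: [0, -48/7, -36/7, 12/7, -288/7]
R3 ← R3 − (3/4)·R2: [0, 0, 0, 0, 0]
The echelon form has 2 nonzero rows, and every pivot lies in the first 4 columns, so rank(M) = rank([M|b]) = 2.
The system is consistent.

yes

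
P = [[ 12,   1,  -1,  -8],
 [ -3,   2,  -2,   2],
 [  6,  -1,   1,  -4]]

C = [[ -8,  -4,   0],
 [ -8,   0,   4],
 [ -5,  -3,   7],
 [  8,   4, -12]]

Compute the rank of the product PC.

First compute PC:
[[-163, -77,  93],
 [ 34,  26, -30],
 [-77, -43,  51]]
Now row reduce the product.
R2 ← R2 + (34/163)·R1: [0, 1620/163, -1728/163]
R3 ← R3 − (77/163)·R1: [0, -1080/163, 1152/163]
R3 ← R3 + (2/3)·R2: [0, 0, 0]
2 nonzero rows, so rank(PC) = 2.

2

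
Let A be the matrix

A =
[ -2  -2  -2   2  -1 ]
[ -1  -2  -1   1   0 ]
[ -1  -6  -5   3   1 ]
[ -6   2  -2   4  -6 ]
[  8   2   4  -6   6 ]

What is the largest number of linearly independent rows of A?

Row reduce to echelon form.
R2 ← R2 − (1/2)·R1: [0, -1, 0, 0, 1/2]
R3 ← R3 − (1/2)·R1: [0, -5, -4, 2, 3/2]
R4 ← R4 − (3)·R1: [0, 8, 4, -2, -3]
R5 ← R5 + (4)·R1: [0, -6, -4, 2, 2]
R3 ← R3 − (5)·R2: [0, 0, -4, 2, -1]
R4 ← R4 + (8)·R2: [0, 0, 4, -2, 1]
R5 ← R5 − (6)·R2: [0, 0, -4, 2, -1]
R4 ← R4 + R3: [0, 0, 0, 0, 0]
R5 ← R5 − R3: [0, 0, 0, 0, 0]
Echelon form has 3 nonzero rows, so rank(A) = 3.
The rank gives the maximum number of linearly independent rows: 3.

3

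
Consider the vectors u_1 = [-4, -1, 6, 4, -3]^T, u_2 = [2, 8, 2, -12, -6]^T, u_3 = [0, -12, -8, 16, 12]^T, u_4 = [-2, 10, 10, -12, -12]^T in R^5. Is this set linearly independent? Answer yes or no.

Form the matrix with these vectors as rows and row reduce.
R2 ← R2 + (1/2)·R1: [0, 15/2, 5, -10, -15/2]
R4 ← R4 − (1/2)·R1: [0, 21/2, 7, -14, -21/2]
R3 ← R3 + (8/5)·R2: [0, 0, 0, 0, 0]
R4 ← R4 − (7/5)·R2: [0, 0, 0, 0, 0]
2 nonzero rows, so the 4 vectors span a space of dimension 2.
Since 2 < 4, the vectors are linearly dependent.

no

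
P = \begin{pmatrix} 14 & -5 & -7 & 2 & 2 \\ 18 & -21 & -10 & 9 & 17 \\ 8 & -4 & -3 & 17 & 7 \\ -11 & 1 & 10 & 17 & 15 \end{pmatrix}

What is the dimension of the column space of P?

Row reduce to echelon form.
R2 ← R2 − (9/7)·R1: [0, -102/7, -1, 45/7, 101/7]
R3 ← R3 − (4/7)·R1: [0, -8/7, 1, 111/7, 41/7]
R4 ← R4 + (11/14)·R1: [0, -41/14, 9/2, 130/7, 116/7]
R3 ← R3 − (4/51)·R2: [0, 0, 55/51, 261/17, 241/51]
R4 ← R4 − (41/204)·R2: [0, 0, 959/204, 1175/68, 2789/204]
R4 ← R4 − (959/220)·R3: [0, 0, 0, -5461/110, -381/55]
Echelon form has 4 nonzero rows, so rank(P) = 4.
The column space has dimension equal to the rank: 4.

4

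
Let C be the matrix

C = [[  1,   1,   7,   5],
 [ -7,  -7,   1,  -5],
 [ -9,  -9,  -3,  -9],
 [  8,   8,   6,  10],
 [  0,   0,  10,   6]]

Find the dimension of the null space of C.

2

Row reduce to echelon form.
R2 ← R2 + (7)·R1: [0, 0, 50, 30]
R3 ← R3 + (9)·R1: [0, 0, 60, 36]
R4 ← R4 − (8)·R1: [0, 0, -50, -30]
R3 ← R3 − (6/5)·R2: [0, 0, 0, 0]
R4 ← R4 + R2: [0, 0, 0, 0]
R5 ← R5 − (1/5)·R2: [0, 0, 0, 0]
2 nonzero rows, so rank(C) = 2.
C has 4 columns; by rank–nullity, nullity = 4 − 2 = 2.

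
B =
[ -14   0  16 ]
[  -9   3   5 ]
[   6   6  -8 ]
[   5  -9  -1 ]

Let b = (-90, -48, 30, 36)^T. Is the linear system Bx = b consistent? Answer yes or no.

yes

Row reduce the augmented matrix [B | b].
R2 ← R2 − (9/14)·R1: [0, 3, -37/7, 69/7]
R3 ← R3 + (3/7)·R1: [0, 6, -8/7, -60/7]
R4 ← R4 + (5/14)·R1: [0, -9, 33/7, 27/7]
R3 ← R3 − (2)·R2: [0, 0, 66/7, -198/7]
R4 ← R4 + (3)·R2: [0, 0, -78/7, 234/7]
R4 ← R4 + (13/11)·R3: [0, 0, 0, 0]
The echelon form has 3 nonzero rows, and every pivot lies in the first 3 columns, so rank(B) = rank([B|b]) = 3.
The system is consistent.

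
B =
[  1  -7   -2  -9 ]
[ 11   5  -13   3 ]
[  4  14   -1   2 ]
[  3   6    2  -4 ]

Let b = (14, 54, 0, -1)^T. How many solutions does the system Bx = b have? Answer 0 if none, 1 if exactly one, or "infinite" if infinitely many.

1

Row reduce the augmented matrix [B | b].
R2 ← R2 − (11)·R1: [0, 82, 9, 102, -100]
R3 ← R3 − (4)·R1: [0, 42, 7, 38, -56]
R4 ← R4 − (3)·R1: [0, 27, 8, 23, -43]
R3 ← R3 − (21/41)·R2: [0, 0, 98/41, -584/41, -196/41]
R4 ← R4 − (27/82)·R2: [0, 0, 413/82, -434/41, -413/41]
R4 ← R4 − (59/28)·R3: [0, 0, 0, 136/7, 0]
The echelon form has 4 nonzero rows, and every pivot lies in the first 4 columns, so rank(B) = rank([B|b]) = 4.
The system is consistent.
rank = 4 = number of unknowns, so the solution is unique.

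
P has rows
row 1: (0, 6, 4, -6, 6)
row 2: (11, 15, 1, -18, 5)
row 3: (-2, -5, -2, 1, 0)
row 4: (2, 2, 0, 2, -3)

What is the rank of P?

3

Row reduce to echelon form.
Swap R1 ↔ R2
R3 ← R3 + (2/11)·R1: [0, -25/11, -20/11, -25/11, 10/11]
R4 ← R4 − (2/11)·R1: [0, -8/11, -2/11, 58/11, -43/11]
R3 ← R3 + (25/66)·R2: [0, 0, -10/33, -50/11, 35/11]
R4 ← R4 + (4/33)·R2: [0, 0, 10/33, 50/11, -35/11]
R4 ← R4 + R3: [0, 0, 0, 0, 0]
Echelon form has 3 nonzero rows, so rank(P) = 3.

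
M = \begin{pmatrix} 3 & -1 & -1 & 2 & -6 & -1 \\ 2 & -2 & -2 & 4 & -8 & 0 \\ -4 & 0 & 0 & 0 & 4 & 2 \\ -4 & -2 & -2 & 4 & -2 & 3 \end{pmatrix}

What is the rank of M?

Row reduce to echelon form.
R2 ← R2 − (2/3)·R1: [0, -4/3, -4/3, 8/3, -4, 2/3]
R3 ← R3 + (4/3)·R1: [0, -4/3, -4/3, 8/3, -4, 2/3]
R4 ← R4 + (4/3)·R1: [0, -10/3, -10/3, 20/3, -10, 5/3]
R3 ← R3 − R2: [0, 0, 0, 0, 0, 0]
R4 ← R4 − (5/2)·R2: [0, 0, 0, 0, 0, 0]
Echelon form has 2 nonzero rows, so rank(M) = 2.

2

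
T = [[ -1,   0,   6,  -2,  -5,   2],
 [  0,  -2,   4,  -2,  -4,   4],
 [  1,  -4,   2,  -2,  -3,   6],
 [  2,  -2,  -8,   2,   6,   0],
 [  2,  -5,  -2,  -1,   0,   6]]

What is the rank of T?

Row reduce to echelon form.
R3 ← R3 + R1: [0, -4, 8, -4, -8, 8]
R4 ← R4 + (2)·R1: [0, -2, 4, -2, -4, 4]
R5 ← R5 + (2)·R1: [0, -5, 10, -5, -10, 10]
R3 ← R3 − (2)·R2: [0, 0, 0, 0, 0, 0]
R4 ← R4 − R2: [0, 0, 0, 0, 0, 0]
R5 ← R5 − (5/2)·R2: [0, 0, 0, 0, 0, 0]
Echelon form has 2 nonzero rows, so rank(T) = 2.

2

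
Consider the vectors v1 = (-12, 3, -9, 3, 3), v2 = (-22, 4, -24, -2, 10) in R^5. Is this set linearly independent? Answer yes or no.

yes

Form the matrix with these vectors as rows and row reduce.
R2 ← R2 − (11/6)·R1: [0, -3/2, -15/2, -15/2, 9/2]
2 nonzero rows, so the 2 vectors span a space of dimension 2.
Since 2 = 2, the vectors are linearly independent.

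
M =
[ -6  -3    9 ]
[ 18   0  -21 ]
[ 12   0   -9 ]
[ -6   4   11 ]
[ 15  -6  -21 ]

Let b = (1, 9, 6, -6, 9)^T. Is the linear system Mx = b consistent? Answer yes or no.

Row reduce the augmented matrix [M | b].
R2 ← R2 + (3)·R1: [0, -9, 6, 12]
R3 ← R3 + (2)·R1: [0, -6, 9, 8]
R4 ← R4 − R1: [0, 7, 2, -7]
R5 ← R5 + (5/2)·R1: [0, -27/2, 3/2, 23/2]
R3 ← R3 − (2/3)·R2: [0, 0, 5, 0]
R4 ← R4 + (7/9)·R2: [0, 0, 20/3, 7/3]
R5 ← R5 − (3/2)·R2: [0, 0, -15/2, -13/2]
R4 ← R4 − (4/3)·R3: [0, 0, 0, 7/3]
R5 ← R5 + (3/2)·R3: [0, 0, 0, -13/2]
R5 ← R5 + (39/14)·R4: [0, 0, 0, 0]
The echelon form has 4 nonzero rows; the last pivot sits in the augmented column, so rank(M) = 3 but rank([M|b]) = 4.
Since the ranks differ, the system is inconsistent.

no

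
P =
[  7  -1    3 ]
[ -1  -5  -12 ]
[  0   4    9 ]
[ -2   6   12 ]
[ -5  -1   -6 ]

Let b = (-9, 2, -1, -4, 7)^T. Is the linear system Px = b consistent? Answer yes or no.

no

Row reduce the augmented matrix [P | b].
R2 ← R2 + (1/7)·R1: [0, -36/7, -81/7, 5/7]
R4 ← R4 + (2/7)·R1: [0, 40/7, 90/7, -46/7]
R5 ← R5 + (5/7)·R1: [0, -12/7, -27/7, 4/7]
R3 ← R3 + (7/9)·R2: [0, 0, 0, -4/9]
R4 ← R4 + (10/9)·R2: [0, 0, 0, -52/9]
R5 ← R5 − (1/3)·R2: [0, 0, 0, 1/3]
R4 ← R4 − (13)·R3: [0, 0, 0, 0]
R5 ← R5 + (3/4)·R3: [0, 0, 0, 0]
The echelon form has 3 nonzero rows; the last pivot sits in the augmented column, so rank(P) = 2 but rank([P|b]) = 3.
Since the ranks differ, the system is inconsistent.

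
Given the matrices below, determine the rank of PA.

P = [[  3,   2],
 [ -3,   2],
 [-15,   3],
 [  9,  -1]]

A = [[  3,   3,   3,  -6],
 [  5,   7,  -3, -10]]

2

First compute PA:
[[ 19,  23,   3, -38],
 [  1,   5, -15,  -2],
 [-30, -24, -54,  60],
 [ 22,  20,  30, -44]]
Now row reduce the product.
R2 ← R2 − (1/19)·R1: [0, 72/19, -288/19, 0]
R3 ← R3 + (30/19)·R1: [0, 234/19, -936/19, 0]
R4 ← R4 − (22/19)·R1: [0, -126/19, 504/19, 0]
R3 ← R3 − (13/4)·R2: [0, 0, 0, 0]
R4 ← R4 + (7/4)·R2: [0, 0, 0, 0]
2 nonzero rows, so rank(PA) = 2.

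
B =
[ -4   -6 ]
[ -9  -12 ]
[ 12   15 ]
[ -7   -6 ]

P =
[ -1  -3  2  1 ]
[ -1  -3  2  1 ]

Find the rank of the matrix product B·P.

First compute BP:
[[ 10,  30, -20, -10],
 [ 21,  63, -42, -21],
 [-27, -81,  54,  27],
 [ 13,  39, -26, -13]]
Now row reduce the product.
R2 ← R2 − (21/10)·R1: [0, 0, 0, 0]
R3 ← R3 + (27/10)·R1: [0, 0, 0, 0]
R4 ← R4 − (13/10)·R1: [0, 0, 0, 0]
1 nonzero row, so rank(BP) = 1.

1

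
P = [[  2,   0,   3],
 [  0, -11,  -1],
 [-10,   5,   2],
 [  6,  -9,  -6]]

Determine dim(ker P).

Row reduce to echelon form.
R3 ← R3 + (5)·R1: [0, 5, 17]
R4 ← R4 − (3)·R1: [0, -9, -15]
R3 ← R3 + (5/11)·R2: [0, 0, 182/11]
R4 ← R4 − (9/11)·R2: [0, 0, -156/11]
R4 ← R4 + (6/7)·R3: [0, 0, 0]
3 nonzero rows, so rank(P) = 3.
P has 3 columns; by rank–nullity, nullity = 3 − 3 = 0.

0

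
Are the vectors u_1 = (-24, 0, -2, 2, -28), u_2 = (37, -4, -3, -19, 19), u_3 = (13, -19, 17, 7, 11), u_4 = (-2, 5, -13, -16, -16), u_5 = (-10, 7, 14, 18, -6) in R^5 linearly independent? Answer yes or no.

yes

Form the matrix with these vectors as rows and row reduce.
R2 ← R2 + (37/24)·R1: [0, -4, -73/12, -191/12, -145/6]
R3 ← R3 + (13/24)·R1: [0, -19, 191/12, 97/12, -25/6]
R4 ← R4 − (1/12)·R1: [0, 5, -77/6, -97/6, -41/3]
R5 ← R5 − (5/12)·R1: [0, 7, 89/6, 103/6, 17/3]
R3 ← R3 − (19/4)·R2: [0, 0, 717/16, 1339/16, 885/8]
R4 ← R4 + (5/4)·R2: [0, 0, -327/16, -577/16, -351/8]
R5 ← R5 + (7/4)·R2: [0, 0, 67/16, -171/16, -293/8]
R4 ← R4 + (109/239)·R3: [0, 0, 0, 503/239, 1572/239]
R5 ← R5 − (67/717)·R3: [0, 0, 0, -13270/717, -11224/239]
R5 ← R5 + (13270/1509)·R4: [0, 0, 0, 0, 5472/503]
5 nonzero rows, so the 5 vectors span a space of dimension 5.
Since 5 = 5, the vectors are linearly independent.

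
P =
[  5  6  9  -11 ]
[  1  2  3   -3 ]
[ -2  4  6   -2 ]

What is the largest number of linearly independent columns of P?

Row reduce to echelon form.
R2 ← R2 − (1/5)·R1: [0, 4/5, 6/5, -4/5]
R3 ← R3 + (2/5)·R1: [0, 32/5, 48/5, -32/5]
R3 ← R3 − (8)·R2: [0, 0, 0, 0]
Echelon form has 2 nonzero rows, so rank(P) = 2.
The rank gives the maximum number of linearly independent columns: 2.

2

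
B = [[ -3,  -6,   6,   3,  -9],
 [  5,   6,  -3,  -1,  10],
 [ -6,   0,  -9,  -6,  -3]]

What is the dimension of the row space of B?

2

Row reduce to echelon form.
R2 ← R2 + (5/3)·R1: [0, -4, 7, 4, -5]
R3 ← R3 − (2)·R1: [0, 12, -21, -12, 15]
R3 ← R3 + (3)·R2: [0, 0, 0, 0, 0]
Echelon form has 2 nonzero rows, so rank(B) = 2.
The row space has dimension equal to the rank: 2.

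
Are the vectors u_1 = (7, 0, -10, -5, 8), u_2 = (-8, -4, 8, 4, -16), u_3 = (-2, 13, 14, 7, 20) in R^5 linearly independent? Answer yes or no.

no

Form the matrix with these vectors as rows and row reduce.
R2 ← R2 + (8/7)·R1: [0, -4, -24/7, -12/7, -48/7]
R3 ← R3 + (2/7)·R1: [0, 13, 78/7, 39/7, 156/7]
R3 ← R3 + (13/4)·R2: [0, 0, 0, 0, 0]
2 nonzero rows, so the 3 vectors span a space of dimension 2.
Since 2 < 3, the vectors are linearly dependent.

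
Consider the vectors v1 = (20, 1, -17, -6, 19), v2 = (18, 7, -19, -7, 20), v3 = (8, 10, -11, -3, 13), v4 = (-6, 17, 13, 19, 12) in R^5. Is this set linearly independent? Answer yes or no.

Form the matrix with these vectors as rows and row reduce.
R2 ← R2 − (9/10)·R1: [0, 61/10, -37/10, -8/5, 29/10]
R3 ← R3 − (2/5)·R1: [0, 48/5, -21/5, -3/5, 27/5]
R4 ← R4 + (3/10)·R1: [0, 173/10, 79/10, 86/5, 177/10]
R3 ← R3 − (96/61)·R2: [0, 0, 99/61, 117/61, 51/61]
R4 ← R4 − (173/61)·R2: [0, 0, 1122/61, 1326/61, 578/61]
R4 ← R4 − (34/3)·R3: [0, 0, 0, 0, 0]
3 nonzero rows, so the 4 vectors span a space of dimension 3.
Since 3 < 4, the vectors are linearly dependent.

no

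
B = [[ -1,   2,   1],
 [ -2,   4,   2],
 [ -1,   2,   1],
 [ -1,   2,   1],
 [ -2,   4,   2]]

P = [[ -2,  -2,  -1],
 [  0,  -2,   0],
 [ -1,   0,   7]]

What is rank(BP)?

First compute BP:
[[  1,  -2,   8],
 [  2,  -4,  16],
 [  1,  -2,   8],
 [  1,  -2,   8],
 [  2,  -4,  16]]
Now row reduce the product.
R2 ← R2 − (2)·R1: [0, 0, 0]
R3 ← R3 − R1: [0, 0, 0]
R4 ← R4 − R1: [0, 0, 0]
R5 ← R5 − (2)·R1: [0, 0, 0]
1 nonzero row, so rank(BP) = 1.

1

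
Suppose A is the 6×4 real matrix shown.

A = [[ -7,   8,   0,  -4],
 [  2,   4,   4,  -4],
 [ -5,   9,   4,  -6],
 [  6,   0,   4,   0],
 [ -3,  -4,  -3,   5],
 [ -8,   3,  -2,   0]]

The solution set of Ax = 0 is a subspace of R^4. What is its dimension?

Row reduce to echelon form.
R2 ← R2 + (2/7)·R1: [0, 44/7, 4, -36/7]
R3 ← R3 − (5/7)·R1: [0, 23/7, 4, -22/7]
R4 ← R4 + (6/7)·R1: [0, 48/7, 4, -24/7]
R5 ← R5 − (3/7)·R1: [0, -52/7, -3, 47/7]
R6 ← R6 − (8/7)·R1: [0, -43/7, -2, 32/7]
R3 ← R3 − (23/44)·R2: [0, 0, 21/11, -5/11]
R4 ← R4 − (12/11)·R2: [0, 0, -4/11, 24/11]
R5 ← R5 + (13/11)·R2: [0, 0, 19/11, 7/11]
R6 ← R6 + (43/44)·R2: [0, 0, 21/11, -5/11]
R4 ← R4 + (4/21)·R3: [0, 0, 0, 44/21]
R5 ← R5 − (19/21)·R3: [0, 0, 0, 22/21]
R6 ← R6 − R3: [0, 0, 0, 0]
R5 ← R5 − (1/2)·R4: [0, 0, 0, 0]
4 nonzero rows, so rank(A) = 4.
A has 4 columns; by rank–nullity, nullity = 4 − 4 = 0.

0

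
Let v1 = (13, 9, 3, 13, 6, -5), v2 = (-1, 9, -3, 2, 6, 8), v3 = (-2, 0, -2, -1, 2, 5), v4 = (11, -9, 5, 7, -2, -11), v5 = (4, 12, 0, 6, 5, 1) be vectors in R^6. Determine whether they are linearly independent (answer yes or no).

Form the matrix with these vectors as rows and row reduce.
R2 ← R2 + (1/13)·R1: [0, 126/13, -36/13, 3, 84/13, 99/13]
R3 ← R3 + (2/13)·R1: [0, 18/13, -20/13, 1, 38/13, 55/13]
R4 ← R4 − (11/13)·R1: [0, -216/13, 32/13, -4, -92/13, -88/13]
R5 ← R5 − (4/13)·R1: [0, 120/13, -12/13, 2, 41/13, 33/13]
R3 ← R3 − (1/7)·R2: [0, 0, -8/7, 4/7, 2, 22/7]
R4 ← R4 + (12/7)·R2: [0, 0, -16/7, 8/7, 4, 44/7]
R5 ← R5 − (20/21)·R2: [0, 0, 12/7, -6/7, -3, -33/7]
R4 ← R4 − (2)·R3: [0, 0, 0, 0, 0, 0]
R5 ← R5 + (3/2)·R3: [0, 0, 0, 0, 0, 0]
3 nonzero rows, so the 5 vectors span a space of dimension 3.
Since 3 < 5, the vectors are linearly dependent.

no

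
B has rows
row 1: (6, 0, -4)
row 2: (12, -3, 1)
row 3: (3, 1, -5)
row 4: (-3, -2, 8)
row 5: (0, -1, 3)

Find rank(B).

2

Row reduce to echelon form.
R2 ← R2 − (2)·R1: [0, -3, 9]
R3 ← R3 − (1/2)·R1: [0, 1, -3]
R4 ← R4 + (1/2)·R1: [0, -2, 6]
R3 ← R3 + (1/3)·R2: [0, 0, 0]
R4 ← R4 − (2/3)·R2: [0, 0, 0]
R5 ← R5 − (1/3)·R2: [0, 0, 0]
Echelon form has 2 nonzero rows, so rank(B) = 2.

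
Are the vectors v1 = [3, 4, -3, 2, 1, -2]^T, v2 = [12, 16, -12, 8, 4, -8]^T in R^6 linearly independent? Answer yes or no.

Form the matrix with these vectors as rows and row reduce.
R2 ← R2 − (4)·R1: [0, 0, 0, 0, 0, 0]
1 nonzero row, so the 2 vectors span a space of dimension 1.
Since 1 < 2, the vectors are linearly dependent.

no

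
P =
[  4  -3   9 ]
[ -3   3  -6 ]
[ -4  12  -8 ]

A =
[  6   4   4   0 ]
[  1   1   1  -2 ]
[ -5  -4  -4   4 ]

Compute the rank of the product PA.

2

First compute PA:
[[-24, -23, -23,  42],
 [ 15,  15,  15, -30],
 [ 28,  28,  28, -56]]
Now row reduce the product.
R2 ← R2 + (5/8)·R1: [0, 5/8, 5/8, -15/4]
R3 ← R3 + (7/6)·R1: [0, 7/6, 7/6, -7]
R3 ← R3 − (28/15)·R2: [0, 0, 0, 0]
2 nonzero rows, so rank(PA) = 2.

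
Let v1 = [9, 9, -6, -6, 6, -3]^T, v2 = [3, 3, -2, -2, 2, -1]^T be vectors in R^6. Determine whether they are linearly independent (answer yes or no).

no

Form the matrix with these vectors as rows and row reduce.
R2 ← R2 − (1/3)·R1: [0, 0, 0, 0, 0, 0]
1 nonzero row, so the 2 vectors span a space of dimension 1.
Since 1 < 2, the vectors are linearly dependent.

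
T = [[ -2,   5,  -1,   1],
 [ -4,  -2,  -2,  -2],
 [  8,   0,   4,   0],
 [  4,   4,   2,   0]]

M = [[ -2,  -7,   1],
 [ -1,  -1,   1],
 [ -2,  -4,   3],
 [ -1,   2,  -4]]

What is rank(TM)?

First compute TM:
[[  0,  15,  -4],
 [ 16,  34,  -4],
 [-24, -72,  20],
 [-16, -40,  14]]
Now row reduce the product.
Swap R1 ↔ R2
R3 ← R3 + (3/2)·R1: [0, -21, 14]
R4 ← R4 + R1: [0, -6, 10]
R3 ← R3 + (7/5)·R2: [0, 0, 42/5]
R4 ← R4 + (2/5)·R2: [0, 0, 42/5]
R4 ← R4 − R3: [0, 0, 0]
3 nonzero rows, so rank(TM) = 3.

3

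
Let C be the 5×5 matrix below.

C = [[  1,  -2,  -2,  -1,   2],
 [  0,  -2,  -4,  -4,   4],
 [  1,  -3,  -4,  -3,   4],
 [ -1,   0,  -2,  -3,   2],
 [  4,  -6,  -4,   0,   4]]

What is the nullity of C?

3

Row reduce to echelon form.
R3 ← R3 − R1: [0, -1, -2, -2, 2]
R4 ← R4 + R1: [0, -2, -4, -4, 4]
R5 ← R5 − (4)·R1: [0, 2, 4, 4, -4]
R3 ← R3 − (1/2)·R2: [0, 0, 0, 0, 0]
R4 ← R4 − R2: [0, 0, 0, 0, 0]
R5 ← R5 + R2: [0, 0, 0, 0, 0]
2 nonzero rows, so rank(C) = 2.
C has 5 columns; by rank–nullity, nullity = 5 − 2 = 3.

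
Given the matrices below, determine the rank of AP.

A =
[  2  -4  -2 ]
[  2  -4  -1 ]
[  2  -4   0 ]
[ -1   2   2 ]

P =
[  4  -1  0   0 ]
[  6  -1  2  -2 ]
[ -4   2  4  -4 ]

First compute AP:
[[ -8,  -2, -16,  16],
 [-12,   0, -12,  12],
 [-16,   2,  -8,   8],
 [  0,   3,  12, -12]]
Now row reduce the product.
R2 ← R2 − (3/2)·R1: [0, 3, 12, -12]
R3 ← R3 − (2)·R1: [0, 6, 24, -24]
R3 ← R3 − (2)·R2: [0, 0, 0, 0]
R4 ← R4 − R2: [0, 0, 0, 0]
2 nonzero rows, so rank(AP) = 2.

2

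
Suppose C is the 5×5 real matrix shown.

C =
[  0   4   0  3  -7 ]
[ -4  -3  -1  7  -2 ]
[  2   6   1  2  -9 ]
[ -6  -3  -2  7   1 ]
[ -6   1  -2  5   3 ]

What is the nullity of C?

Row reduce to echelon form.
Swap R1 ↔ R2
R3 ← R3 + (1/2)·R1: [0, 9/2, 1/2, 11/2, -10]
R4 ← R4 − (3/2)·R1: [0, 3/2, -1/2, -7/2, 4]
R5 ← R5 − (3/2)·R1: [0, 11/2, -1/2, -11/2, 6]
R3 ← R3 − (9/8)·R2: [0, 0, 1/2, 17/8, -17/8]
R4 ← R4 − (3/8)·R2: [0, 0, -1/2, -37/8, 53/8]
R5 ← R5 − (11/8)·R2: [0, 0, -1/2, -77/8, 125/8]
R4 ← R4 + R3: [0, 0, 0, -5/2, 9/2]
R5 ← R5 + R3: [0, 0, 0, -15/2, 27/2]
R5 ← R5 − (3)·R4: [0, 0, 0, 0, 0]
4 nonzero rows, so rank(C) = 4.
C has 5 columns; by rank–nullity, nullity = 5 − 4 = 1.

1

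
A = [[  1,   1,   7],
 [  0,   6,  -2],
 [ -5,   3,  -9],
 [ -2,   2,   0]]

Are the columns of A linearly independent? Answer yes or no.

Row reduce A to echelon form.
R3 ← R3 + (5)·R1: [0, 8, 26]
R4 ← R4 + (2)·R1: [0, 4, 14]
R3 ← R3 − (4/3)·R2: [0, 0, 86/3]
R4 ← R4 − (2/3)·R2: [0, 0, 46/3]
R4 ← R4 − (23/43)·R3: [0, 0, 0]
3 pivots among 3 columns.
Every column is a pivot column, so the columns are linearly independent.

yes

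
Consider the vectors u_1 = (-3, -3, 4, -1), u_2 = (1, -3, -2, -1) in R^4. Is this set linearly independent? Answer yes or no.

yes

Form the matrix with these vectors as rows and row reduce.
R2 ← R2 + (1/3)·R1: [0, -4, -2/3, -4/3]
2 nonzero rows, so the 2 vectors span a space of dimension 2.
Since 2 = 2, the vectors are linearly independent.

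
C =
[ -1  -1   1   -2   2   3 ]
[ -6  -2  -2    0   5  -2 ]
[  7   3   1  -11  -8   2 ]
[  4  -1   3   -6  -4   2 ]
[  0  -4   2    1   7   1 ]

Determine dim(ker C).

Row reduce to echelon form.
R2 ← R2 − (6)·R1: [0, 4, -8, 12, -7, -20]
R3 ← R3 + (7)·R1: [0, -4, 8, -25, 6, 23]
R4 ← R4 + (4)·R1: [0, -5, 7, -14, 4, 14]
R3 ← R3 + R2: [0, 0, 0, -13, -1, 3]
R4 ← R4 + (5/4)·R2: [0, 0, -3, 1, -19/4, -11]
R5 ← R5 + R2: [0, 0, -6, 13, 0, -19]
Swap R3 ↔ R4
R5 ← R5 − (2)·R3: [0, 0, 0, 11, 19/2, 3]
R5 ← R5 + (11/13)·R4: [0, 0, 0, 0, 225/26, 72/13]
5 nonzero rows, so rank(C) = 5.
C has 6 columns; by rank–nullity, nullity = 6 − 5 = 1.

1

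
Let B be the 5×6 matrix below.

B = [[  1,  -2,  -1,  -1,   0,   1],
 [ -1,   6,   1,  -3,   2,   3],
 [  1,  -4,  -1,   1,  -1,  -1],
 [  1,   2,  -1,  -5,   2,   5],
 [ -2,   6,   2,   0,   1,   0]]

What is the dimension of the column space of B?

2

Row reduce to echelon form.
R2 ← R2 + R1: [0, 4, 0, -4, 2, 4]
R3 ← R3 − R1: [0, -2, 0, 2, -1, -2]
R4 ← R4 − R1: [0, 4, 0, -4, 2, 4]
R5 ← R5 + (2)·R1: [0, 2, 0, -2, 1, 2]
R3 ← R3 + (1/2)·R2: [0, 0, 0, 0, 0, 0]
R4 ← R4 − R2: [0, 0, 0, 0, 0, 0]
R5 ← R5 − (1/2)·R2: [0, 0, 0, 0, 0, 0]
Echelon form has 2 nonzero rows, so rank(B) = 2.
The column space has dimension equal to the rank: 2.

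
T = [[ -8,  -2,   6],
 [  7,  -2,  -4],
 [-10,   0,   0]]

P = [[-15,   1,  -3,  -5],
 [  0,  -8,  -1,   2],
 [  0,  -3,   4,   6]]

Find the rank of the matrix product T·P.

First compute TP:
[[120, -10,  50,  72],
 [-105,  35, -35, -63],
 [150, -10,  30,  50]]
Now row reduce the product.
R2 ← R2 + (7/8)·R1: [0, 105/4, 35/4, 0]
R3 ← R3 − (5/4)·R1: [0, 5/2, -65/2, -40]
R3 ← R3 − (2/21)·R2: [0, 0, -100/3, -40]
3 nonzero rows, so rank(TP) = 3.

3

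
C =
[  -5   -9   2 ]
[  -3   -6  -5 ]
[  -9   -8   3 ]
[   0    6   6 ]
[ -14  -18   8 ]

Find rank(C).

3

Row reduce to echelon form.
R2 ← R2 − (3/5)·R1: [0, -3/5, -31/5]
R3 ← R3 − (9/5)·R1: [0, 41/5, -3/5]
R5 ← R5 − (14/5)·R1: [0, 36/5, 12/5]
R3 ← R3 + (41/3)·R2: [0, 0, -256/3]
R4 ← R4 + (10)·R2: [0, 0, -56]
R5 ← R5 + (12)·R2: [0, 0, -72]
R4 ← R4 − (21/32)·R3: [0, 0, 0]
R5 ← R5 − (27/32)·R3: [0, 0, 0]
Echelon form has 3 nonzero rows, so rank(C) = 3.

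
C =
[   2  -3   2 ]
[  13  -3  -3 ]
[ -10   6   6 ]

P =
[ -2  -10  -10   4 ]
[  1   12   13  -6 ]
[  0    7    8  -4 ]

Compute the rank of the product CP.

First compute CP:
[[ -7, -42, -43,  18],
 [-29, -187, -193,  82],
 [ 26, 214, 226, -100]]
Now row reduce the product.
R2 ← R2 − (29/7)·R1: [0, -13, -104/7, 52/7]
R3 ← R3 + (26/7)·R1: [0, 58, 464/7, -232/7]
R3 ← R3 + (58/13)·R2: [0, 0, 0, 0]
2 nonzero rows, so rank(CP) = 2.

2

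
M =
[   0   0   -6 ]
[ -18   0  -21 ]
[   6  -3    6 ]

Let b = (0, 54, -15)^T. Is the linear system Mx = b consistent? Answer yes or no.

Row reduce the augmented matrix [M | b].
Swap R1 ↔ R2
R3 ← R3 + (1/3)·R1: [0, -3, -1, 3]
Swap R2 ↔ R3
The echelon form has 3 nonzero rows, and every pivot lies in the first 3 columns, so rank(M) = rank([M|b]) = 3.
The system is consistent.

yes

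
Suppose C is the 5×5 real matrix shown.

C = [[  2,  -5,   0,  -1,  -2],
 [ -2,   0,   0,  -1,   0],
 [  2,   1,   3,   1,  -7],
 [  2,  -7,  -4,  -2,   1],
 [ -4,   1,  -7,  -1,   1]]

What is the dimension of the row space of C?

5

Row reduce to echelon form.
R2 ← R2 + R1: [0, -5, 0, -2, -2]
R3 ← R3 − R1: [0, 6, 3, 2, -5]
R4 ← R4 − R1: [0, -2, -4, -1, 3]
R5 ← R5 + (2)·R1: [0, -9, -7, -3, -3]
R3 ← R3 + (6/5)·R2: [0, 0, 3, -2/5, -37/5]
R4 ← R4 − (2/5)·R2: [0, 0, -4, -1/5, 19/5]
R5 ← R5 − (9/5)·R2: [0, 0, -7, 3/5, 3/5]
R4 ← R4 + (4/3)·R3: [0, 0, 0, -11/15, -91/15]
R5 ← R5 + (7/3)·R3: [0, 0, 0, -1/3, -50/3]
R5 ← R5 − (5/11)·R4: [0, 0, 0, 0, -153/11]
Echelon form has 5 nonzero rows, so rank(C) = 5.
The row space has dimension equal to the rank: 5.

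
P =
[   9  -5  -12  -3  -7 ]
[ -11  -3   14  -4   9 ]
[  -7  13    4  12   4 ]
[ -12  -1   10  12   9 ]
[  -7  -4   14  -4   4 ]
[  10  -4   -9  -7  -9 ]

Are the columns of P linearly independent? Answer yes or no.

yes

Row reduce P to echelon form.
R2 ← R2 + (11/9)·R1: [0, -82/9, -2/3, -23/3, 4/9]
R3 ← R3 + (7/9)·R1: [0, 82/9, -16/3, 29/3, -13/9]
R4 ← R4 + (4/3)·R1: [0, -23/3, -6, 8, -1/3]
R5 ← R5 + (7/9)·R1: [0, -71/9, 14/3, -19/3, -13/9]
R6 ← R6 − (10/9)·R1: [0, 14/9, 13/3, -11/3, -11/9]
R3 ← R3 + R2: [0, 0, -6, 2, -1]
R4 ← R4 − (69/82)·R2: [0, 0, -223/41, 1185/82, -29/41]
R5 ← R5 − (71/82)·R2: [0, 0, 215/41, 25/82, -75/41]
R6 ← R6 + (7/41)·R2: [0, 0, 173/41, -204/41, -47/41]
R4 ← R4 − (223/246)·R3: [0, 0, 0, 3109/246, 49/246]
R5 ← R5 + (215/246)·R3: [0, 0, 0, 505/246, -665/246]
R6 ← R6 + (173/246)·R3: [0, 0, 0, -439/123, -455/246]
R5 ← R5 − (505/3109)·R4: [0, 0, 0, 0, -8505/3109]
R6 ← R6 + (878/3109)·R4: [0, 0, 0, 0, -11151/6218]
R6 ← R6 − (59/90)·R5: [0, 0, 0, 0, 0]
5 pivots among 5 columns.
Every column is a pivot column, so the columns are linearly independent.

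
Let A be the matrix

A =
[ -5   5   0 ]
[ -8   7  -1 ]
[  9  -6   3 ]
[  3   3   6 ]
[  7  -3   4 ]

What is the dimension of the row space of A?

Row reduce to echelon form.
R2 ← R2 − (8/5)·R1: [0, -1, -1]
R3 ← R3 + (9/5)·R1: [0, 3, 3]
R4 ← R4 + (3/5)·R1: [0, 6, 6]
R5 ← R5 + (7/5)·R1: [0, 4, 4]
R3 ← R3 + (3)·R2: [0, 0, 0]
R4 ← R4 + (6)·R2: [0, 0, 0]
R5 ← R5 + (4)·R2: [0, 0, 0]
Echelon form has 2 nonzero rows, so rank(A) = 2.
The row space has dimension equal to the rank: 2.

2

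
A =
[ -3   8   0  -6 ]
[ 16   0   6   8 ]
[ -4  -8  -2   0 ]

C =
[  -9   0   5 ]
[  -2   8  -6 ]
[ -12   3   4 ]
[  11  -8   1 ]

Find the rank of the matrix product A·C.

First compute AC:
[[-55, 112, -69],
 [-128, -46, 112],
 [ 76, -70,  20]]
Now row reduce the product.
R2 ← R2 − (128/55)·R1: [0, -16866/55, 14992/55]
R3 ← R3 + (76/55)·R1: [0, 4662/55, -4144/55]
R3 ← R3 + (259/937)·R2: [0, 0, 0]
2 nonzero rows, so rank(AC) = 2.

2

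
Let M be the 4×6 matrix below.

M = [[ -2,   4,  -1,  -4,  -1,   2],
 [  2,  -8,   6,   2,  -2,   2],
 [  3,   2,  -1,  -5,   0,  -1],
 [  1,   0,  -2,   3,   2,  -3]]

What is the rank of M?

Row reduce to echelon form.
R2 ← R2 + R1: [0, -4, 5, -2, -3, 4]
R3 ← R3 + (3/2)·R1: [0, 8, -5/2, -11, -3/2, 2]
R4 ← R4 + (1/2)·R1: [0, 2, -5/2, 1, 3/2, -2]
R3 ← R3 + (2)·R2: [0, 0, 15/2, -15, -15/2, 10]
R4 ← R4 + (1/2)·R2: [0, 0, 0, 0, 0, 0]
Echelon form has 3 nonzero rows, so rank(M) = 3.

3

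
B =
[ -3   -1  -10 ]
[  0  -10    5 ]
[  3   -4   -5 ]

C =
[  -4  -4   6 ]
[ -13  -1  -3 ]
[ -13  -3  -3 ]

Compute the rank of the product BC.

3

First compute BC:
[[155,  43,  15],
 [ 65,  -5,  15],
 [105,   7,  45]]
Now row reduce the product.
R2 ← R2 − (13/31)·R1: [0, -714/31, 270/31]
R3 ← R3 − (21/31)·R1: [0, -686/31, 1080/31]
R3 ← R3 − (49/51)·R2: [0, 0, 450/17]
3 nonzero rows, so rank(BC) = 3.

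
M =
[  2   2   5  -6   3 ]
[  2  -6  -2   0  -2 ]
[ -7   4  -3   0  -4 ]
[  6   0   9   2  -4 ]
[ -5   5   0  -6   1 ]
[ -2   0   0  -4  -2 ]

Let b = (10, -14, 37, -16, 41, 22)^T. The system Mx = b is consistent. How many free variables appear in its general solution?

1

Row reduce the augmented matrix [M | b].
R2 ← R2 − R1: [0, -8, -7, 6, -5, -24]
R3 ← R3 + (7/2)·R1: [0, 11, 29/2, -21, 13/2, 72]
R4 ← R4 − (3)·R1: [0, -6, -6, 20, -13, -46]
R5 ← R5 + (5/2)·R1: [0, 10, 25/2, -21, 17/2, 66]
R6 ← R6 + R1: [0, 2, 5, -10, 1, 32]
R3 ← R3 + (11/8)·R2: [0, 0, 39/8, -51/4, -3/8, 39]
R4 ← R4 − (3/4)·R2: [0, 0, -3/4, 31/2, -37/4, -28]
R5 ← R5 + (5/4)·R2: [0, 0, 15/4, -27/2, 9/4, 36]
R6 ← R6 + (1/4)·R2: [0, 0, 13/4, -17/2, -1/4, 26]
R4 ← R4 + (2/13)·R3: [0, 0, 0, 176/13, -121/13, -22]
R5 ← R5 − (10/13)·R3: [0, 0, 0, -48/13, 33/13, 6]
R6 ← R6 − (2/3)·R3: [0, 0, 0, 0, 0, 0]
R5 ← R5 + (3/11)·R4: [0, 0, 0, 0, 0, 0]
The echelon form has 4 nonzero rows, and every pivot lies in the first 5 columns, so rank(M) = rank([M|b]) = 4.
The system is consistent.
Free variables = (unknowns) − (rank) = 5 − 4 = 1.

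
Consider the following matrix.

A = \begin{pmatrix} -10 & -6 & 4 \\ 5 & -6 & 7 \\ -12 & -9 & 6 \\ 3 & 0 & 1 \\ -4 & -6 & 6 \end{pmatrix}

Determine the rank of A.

Row reduce to echelon form.
R2 ← R2 + (1/2)·R1: [0, -9, 9]
R3 ← R3 − (6/5)·R1: [0, -9/5, 6/5]
R4 ← R4 + (3/10)·R1: [0, -9/5, 11/5]
R5 ← R5 − (2/5)·R1: [0, -18/5, 22/5]
R3 ← R3 − (1/5)·R2: [0, 0, -3/5]
R4 ← R4 − (1/5)·R2: [0, 0, 2/5]
R5 ← R5 − (2/5)·R2: [0, 0, 4/5]
R4 ← R4 + (2/3)·R3: [0, 0, 0]
R5 ← R5 + (4/3)·R3: [0, 0, 0]
Echelon form has 3 nonzero rows, so rank(A) = 3.

3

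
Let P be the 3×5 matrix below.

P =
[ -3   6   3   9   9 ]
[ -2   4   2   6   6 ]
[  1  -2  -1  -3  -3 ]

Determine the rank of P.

Row reduce to echelon form.
R2 ← R2 − (2/3)·R1: [0, 0, 0, 0, 0]
R3 ← R3 + (1/3)·R1: [0, 0, 0, 0, 0]
Echelon form has 1 nonzero row, so rank(P) = 1.

1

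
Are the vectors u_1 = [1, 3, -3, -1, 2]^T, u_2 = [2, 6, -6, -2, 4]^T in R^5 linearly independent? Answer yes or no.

no

Form the matrix with these vectors as rows and row reduce.
R2 ← R2 − (2)·R1: [0, 0, 0, 0, 0]
1 nonzero row, so the 2 vectors span a space of dimension 1.
Since 1 < 2, the vectors are linearly dependent.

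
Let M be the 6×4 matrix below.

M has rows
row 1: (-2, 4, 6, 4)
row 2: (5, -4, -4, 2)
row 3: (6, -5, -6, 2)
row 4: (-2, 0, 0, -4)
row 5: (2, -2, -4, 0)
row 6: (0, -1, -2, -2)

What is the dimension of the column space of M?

Row reduce to echelon form.
R2 ← R2 + (5/2)·R1: [0, 6, 11, 12]
R3 ← R3 + (3)·R1: [0, 7, 12, 14]
R4 ← R4 − R1: [0, -4, -6, -8]
R5 ← R5 + R1: [0, 2, 2, 4]
R3 ← R3 − (7/6)·R2: [0, 0, -5/6, 0]
R4 ← R4 + (2/3)·R2: [0, 0, 4/3, 0]
R5 ← R5 − (1/3)·R2: [0, 0, -5/3, 0]
R6 ← R6 + (1/6)·R2: [0, 0, -1/6, 0]
R4 ← R4 + (8/5)·R3: [0, 0, 0, 0]
R5 ← R5 − (2)·R3: [0, 0, 0, 0]
R6 ← R6 − (1/5)·R3: [0, 0, 0, 0]
Echelon form has 3 nonzero rows, so rank(M) = 3.
The column space has dimension equal to the rank: 3.

3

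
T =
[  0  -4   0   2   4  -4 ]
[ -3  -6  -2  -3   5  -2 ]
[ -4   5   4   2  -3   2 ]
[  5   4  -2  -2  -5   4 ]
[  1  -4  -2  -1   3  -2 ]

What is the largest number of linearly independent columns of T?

Row reduce to echelon form.
Swap R1 ↔ R2
R3 ← R3 − (4/3)·R1: [0, 13, 20/3, 6, -29/3, 14/3]
R4 ← R4 + (5/3)·R1: [0, -6, -16/3, -7, 10/3, 2/3]
R5 ← R5 + (1/3)·R1: [0, -6, -8/3, -2, 14/3, -8/3]
R3 ← R3 + (13/4)·R2: [0, 0, 20/3, 25/2, 10/3, -25/3]
R4 ← R4 − (3/2)·R2: [0, 0, -16/3, -10, -8/3, 20/3]
R5 ← R5 − (3/2)·R2: [0, 0, -8/3, -5, -4/3, 10/3]
R4 ← R4 + (4/5)·R3: [0, 0, 0, 0, 0, 0]
R5 ← R5 + (2/5)·R3: [0, 0, 0, 0, 0, 0]
Echelon form has 3 nonzero rows, so rank(T) = 3.
The rank gives the maximum number of linearly independent columns: 3.

3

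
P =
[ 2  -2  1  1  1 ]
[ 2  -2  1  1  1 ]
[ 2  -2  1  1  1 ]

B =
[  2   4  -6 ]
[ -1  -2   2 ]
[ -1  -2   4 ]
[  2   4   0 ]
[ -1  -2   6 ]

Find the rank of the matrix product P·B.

First compute PB:
[[  6,  12,  -6],
 [  6,  12,  -6],
 [  6,  12,  -6]]
Now row reduce the product.
R2 ← R2 − R1: [0, 0, 0]
R3 ← R3 − R1: [0, 0, 0]
1 nonzero row, so rank(PB) = 1.

1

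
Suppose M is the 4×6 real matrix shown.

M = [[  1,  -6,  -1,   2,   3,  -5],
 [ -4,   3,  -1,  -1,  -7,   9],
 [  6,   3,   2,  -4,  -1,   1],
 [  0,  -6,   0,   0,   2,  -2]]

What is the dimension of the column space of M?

4

Row reduce to echelon form.
R2 ← R2 + (4)·R1: [0, -21, -5, 7, 5, -11]
R3 ← R3 − (6)·R1: [0, 39, 8, -16, -19, 31]
R3 ← R3 + (13/7)·R2: [0, 0, -9/7, -3, -68/7, 74/7]
R4 ← R4 − (2/7)·R2: [0, 0, 10/7, -2, 4/7, 8/7]
R4 ← R4 + (10/9)·R3: [0, 0, 0, -16/3, -92/9, 116/9]
Echelon form has 4 nonzero rows, so rank(M) = 4.
The column space has dimension equal to the rank: 4.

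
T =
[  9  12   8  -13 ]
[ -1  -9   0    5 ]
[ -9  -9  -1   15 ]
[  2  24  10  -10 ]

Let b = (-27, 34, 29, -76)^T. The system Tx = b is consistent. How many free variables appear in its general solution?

0

Row reduce the augmented matrix [T | b].
R2 ← R2 + (1/9)·R1: [0, -23/3, 8/9, 32/9, 31]
R3 ← R3 + R1: [0, 3, 7, 2, 2]
R4 ← R4 − (2/9)·R1: [0, 64/3, 74/9, -64/9, -70]
R3 ← R3 + (9/23)·R2: [0, 0, 169/23, 78/23, 325/23]
R4 ← R4 + (64/23)·R2: [0, 0, 246/23, 64/23, 374/23]
R4 ← R4 − (246/169)·R3: [0, 0, 0, -28/13, -56/13]
The echelon form has 4 nonzero rows, and every pivot lies in the first 4 columns, so rank(T) = rank([T|b]) = 4.
The system is consistent.
Free variables = (unknowns) − (rank) = 4 − 4 = 0.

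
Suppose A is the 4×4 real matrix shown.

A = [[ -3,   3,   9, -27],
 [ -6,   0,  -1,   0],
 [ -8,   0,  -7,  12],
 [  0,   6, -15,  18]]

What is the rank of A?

3

Row reduce to echelon form.
R2 ← R2 − (2)·R1: [0, -6, -19, 54]
R3 ← R3 − (8/3)·R1: [0, -8, -31, 84]
R3 ← R3 − (4/3)·R2: [0, 0, -17/3, 12]
R4 ← R4 + R2: [0, 0, -34, 72]
R4 ← R4 − (6)·R3: [0, 0, 0, 0]
Echelon form has 3 nonzero rows, so rank(A) = 3.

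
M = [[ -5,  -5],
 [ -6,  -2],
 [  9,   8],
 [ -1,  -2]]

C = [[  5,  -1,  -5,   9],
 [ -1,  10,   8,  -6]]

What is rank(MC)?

2

First compute MC:
[[-20, -45, -15, -15],
 [-28, -14,  14, -42],
 [ 37,  71,  19,  33],
 [ -3, -19, -11,   3]]
Now row reduce the product.
R2 ← R2 − (7/5)·R1: [0, 49, 35, -21]
R3 ← R3 + (37/20)·R1: [0, -49/4, -35/4, 21/4]
R4 ← R4 − (3/20)·R1: [0, -49/4, -35/4, 21/4]
R3 ← R3 + (1/4)·R2: [0, 0, 0, 0]
R4 ← R4 + (1/4)·R2: [0, 0, 0, 0]
2 nonzero rows, so rank(MC) = 2.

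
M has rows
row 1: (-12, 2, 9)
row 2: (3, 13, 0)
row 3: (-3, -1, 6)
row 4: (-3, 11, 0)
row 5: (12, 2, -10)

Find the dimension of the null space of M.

Row reduce to echelon form.
R2 ← R2 + (1/4)·R1: [0, 27/2, 9/4]
R3 ← R3 − (1/4)·R1: [0, -3/2, 15/4]
R4 ← R4 − (1/4)·R1: [0, 21/2, -9/4]
R5 ← R5 + R1: [0, 4, -1]
R3 ← R3 + (1/9)·R2: [0, 0, 4]
R4 ← R4 − (7/9)·R2: [0, 0, -4]
R5 ← R5 − (8/27)·R2: [0, 0, -5/3]
R4 ← R4 + R3: [0, 0, 0]
R5 ← R5 + (5/12)·R3: [0, 0, 0]
3 nonzero rows, so rank(M) = 3.
M has 3 columns; by rank–nullity, nullity = 3 − 3 = 0.

0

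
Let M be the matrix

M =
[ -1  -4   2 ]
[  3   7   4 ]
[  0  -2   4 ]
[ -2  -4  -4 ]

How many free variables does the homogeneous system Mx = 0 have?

Row reduce to echelon form.
R2 ← R2 + (3)·R1: [0, -5, 10]
R4 ← R4 − (2)·R1: [0, 4, -8]
R3 ← R3 − (2/5)·R2: [0, 0, 0]
R4 ← R4 + (4/5)·R2: [0, 0, 0]
2 nonzero rows, so rank(M) = 2.
M has 3 columns; by rank–nullity, nullity = 3 − 2 = 1.

1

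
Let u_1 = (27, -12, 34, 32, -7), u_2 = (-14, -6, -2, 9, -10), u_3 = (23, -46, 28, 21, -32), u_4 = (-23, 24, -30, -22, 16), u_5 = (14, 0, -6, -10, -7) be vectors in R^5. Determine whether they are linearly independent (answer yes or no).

Form the matrix with these vectors as rows and row reduce.
R2 ← R2 + (14/27)·R1: [0, -110/9, 422/27, 691/27, -368/27]
R3 ← R3 − (23/27)·R1: [0, -322/9, -26/27, -169/27, -703/27]
R4 ← R4 + (23/27)·R1: [0, 124/9, -28/27, 142/27, 271/27]
R5 ← R5 − (14/27)·R1: [0, 56/9, -638/27, -718/27, -91/27]
R3 ← R3 − (161/55)·R2: [0, 0, -7708/165, -13394/165, 2287/165]
R4 ← R4 + (62/55)·R2: [0, 0, 912/55, 1876/55, -293/55]
R5 ← R5 + (28/55)·R2: [0, 0, -862/55, -746/55, -567/55]
R4 ← R4 + (684/1927)·R3: [0, 0, 0, 10204/1927, -785/1927]
R5 ← R5 − (1293/3854)·R3: [0, 0, 0, 26343/1927, -57653/3854]
R5 ← R5 − (26343/10204)·R4: [0, 0, 0, 0, -141913/10204]
5 nonzero rows, so the 5 vectors span a space of dimension 5.
Since 5 = 5, the vectors are linearly independent.

yes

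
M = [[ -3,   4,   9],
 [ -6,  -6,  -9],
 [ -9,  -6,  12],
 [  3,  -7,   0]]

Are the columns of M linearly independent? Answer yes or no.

Row reduce M to echelon form.
R2 ← R2 − (2)·R1: [0, -14, -27]
R3 ← R3 − (3)·R1: [0, -18, -15]
R4 ← R4 + R1: [0, -3, 9]
R3 ← R3 − (9/7)·R2: [0, 0, 138/7]
R4 ← R4 − (3/14)·R2: [0, 0, 207/14]
R4 ← R4 − (3/4)·R3: [0, 0, 0]
3 pivots among 3 columns.
Every column is a pivot column, so the columns are linearly independent.

yes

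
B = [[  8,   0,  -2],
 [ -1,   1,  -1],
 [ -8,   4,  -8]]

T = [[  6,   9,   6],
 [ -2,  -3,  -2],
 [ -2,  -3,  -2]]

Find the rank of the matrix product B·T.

1

First compute BT:
[[ 52,  78,  52],
 [ -6,  -9,  -6],
 [-40, -60, -40]]
Now row reduce the product.
R2 ← R2 + (3/26)·R1: [0, 0, 0]
R3 ← R3 + (10/13)·R1: [0, 0, 0]
1 nonzero row, so rank(BT) = 1.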